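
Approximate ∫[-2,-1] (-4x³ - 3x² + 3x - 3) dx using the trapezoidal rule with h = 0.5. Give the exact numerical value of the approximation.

h = (-1 − (-2))/2 = 0.5.
Nodes x₀,…,x₂ = -2, -1.5, -1.
f(x) = -4x³ - 3x² + 3x - 3: f₀=11, f₁=-0.75, f₂=-5.
(h/2)·[f₀ + 2f₁ + f₂] = 0.25·(4.5) = 1.125.

1.125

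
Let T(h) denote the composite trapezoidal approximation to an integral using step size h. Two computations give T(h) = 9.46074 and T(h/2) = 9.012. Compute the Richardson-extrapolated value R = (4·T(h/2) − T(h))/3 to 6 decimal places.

8.862420

R = (4·T(h/2) − T(h)) / 3 = (4·9.012 − 9.46074)/3 = (26.58726)/3 = 8.862420.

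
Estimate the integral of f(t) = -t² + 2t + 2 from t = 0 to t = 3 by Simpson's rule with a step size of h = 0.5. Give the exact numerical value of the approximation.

h = (3 − 0)/6 = 0.5.
Nodes t₀,…,t₆ = 0, 0.5, 1, 1.5, 2, 2.5, 3.
f(t) = -t² + 2t + 2: f₀=2, f₁=2.75, f₂=3, f₃=2.75, f₄=2, f₅=0.75, f₆=-1.
(h/3)·[f₀ + 4f₁ + 2f₂ + 4f₃ + 2f₄ + 4f₅ + f₆] = 0.166667·(36) = 6.

6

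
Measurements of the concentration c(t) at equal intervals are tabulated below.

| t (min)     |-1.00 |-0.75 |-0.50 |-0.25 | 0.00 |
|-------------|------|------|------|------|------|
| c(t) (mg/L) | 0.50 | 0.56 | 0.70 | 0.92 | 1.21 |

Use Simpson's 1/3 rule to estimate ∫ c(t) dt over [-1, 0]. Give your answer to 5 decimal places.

0.75250

h = 0.25, n = 4.
(h/3)·[y₀ + 4y₁ + 2y₂ + 4y₃ + y₄] = 0.083333·(9.03) = 0.75250.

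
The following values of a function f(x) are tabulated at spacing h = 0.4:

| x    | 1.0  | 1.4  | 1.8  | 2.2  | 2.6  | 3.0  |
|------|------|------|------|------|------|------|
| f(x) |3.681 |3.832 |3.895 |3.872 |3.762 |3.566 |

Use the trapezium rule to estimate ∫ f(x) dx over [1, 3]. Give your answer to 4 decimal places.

h = 0.4, n = 5.
(h/2)·[y₀ + 2y₁ + 2y₂ + 2y₃ + 2y₄ + y₅] = 0.2·(37.969) = 7.5938.

7.5938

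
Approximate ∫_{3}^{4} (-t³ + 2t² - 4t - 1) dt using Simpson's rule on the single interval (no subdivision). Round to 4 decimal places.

S = (b−a)/6 · [f(3) + 4f(3.5) + f(4)] = 0.166667·[(-22) + 4·(-33.375) + (-49)] = -34.0833.

-34.0833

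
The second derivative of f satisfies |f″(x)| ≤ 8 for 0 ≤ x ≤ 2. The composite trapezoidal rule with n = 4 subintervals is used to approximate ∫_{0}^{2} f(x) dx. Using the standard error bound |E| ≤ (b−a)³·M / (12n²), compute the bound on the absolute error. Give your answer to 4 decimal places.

0.3333

|E| ≤ (2)³·8 / (12·4²) = 64/192 = 0.3333.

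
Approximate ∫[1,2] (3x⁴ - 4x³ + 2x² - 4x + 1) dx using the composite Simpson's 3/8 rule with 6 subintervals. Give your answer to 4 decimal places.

3.2674

h = (2 − 1)/6 = 0.166667.
Nodes x₀,…,x₆ = 1, 1.166667, 1.333333, 1.5, 1.666667, 1.833333, 2.
f(x) = 3x⁴ - 4x³ + 2x² - 4x + 1: f₀=-2, f₁=-1.738426, f₂=-0.777778, f₃=1.1875, f₄=4.518519, f₅=9.631944, f₆=17.
(3h/8)·[f₀ + 3f₁ + 3f₂ + 2f₃ + 3f₄ + 3f₅ + f₆] = 0.0625·(52.277778) = 3.2674.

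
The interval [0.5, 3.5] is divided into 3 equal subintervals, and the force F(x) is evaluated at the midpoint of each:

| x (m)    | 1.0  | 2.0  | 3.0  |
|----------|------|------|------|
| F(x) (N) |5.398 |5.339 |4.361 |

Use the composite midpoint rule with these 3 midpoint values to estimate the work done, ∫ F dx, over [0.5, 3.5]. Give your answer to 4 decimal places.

15.0980

h = 1, n = 3.
h·[y(m₁) + y(m₂) + y(m₃)] = 1·(15.098) = 15.0980.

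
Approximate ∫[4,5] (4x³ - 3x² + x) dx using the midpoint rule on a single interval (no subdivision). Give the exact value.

M = (b−a)·f(4.5) = 1·(308.25) = 308.25.

308.25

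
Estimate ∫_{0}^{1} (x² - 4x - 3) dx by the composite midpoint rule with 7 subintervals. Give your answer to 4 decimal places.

h = (1 − 0)/7 = 0.142857.
Midpoints m₁,…,m₇ = 0.071429, 0.214286, 0.357143, 0.5, 0.642857, 0.785714, 0.928571.
f(m₁)=-3.280612, f(m₂)=-3.811224, f(m₃)=-4.301020, f(m₄)=-4.75, f(m₅)=-5.158163, f(m₆)=-5.525510, f(m₇)=-5.852041.
h·[f(m₁) + f(m₂) + f(m₃) + f(m₄) + f(m₅) + f(m₆) + f(m₇)] = 0.142857·(-32.678571) = -4.6684.

-4.6684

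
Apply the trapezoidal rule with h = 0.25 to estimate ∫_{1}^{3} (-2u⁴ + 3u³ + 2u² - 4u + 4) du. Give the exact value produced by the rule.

h = (3 − 1)/8 = 0.25.
Nodes u₀,…,u₈ = 1, 1.25, 1.5, 1.75, 2, 2.25, 2.5, 2.75, 3.
f(u) = -2u⁴ + 3u³ + 2u² - 4u + 4: f₀=3, f₁=3.1015625, f₂=2.5, f₃=0.4453125, f₄=-4, f₅=-11.9609375, f₆=-24.75, f₇=-43.8671875, f₈=-71.
(h/2)·[f₀ + 2f₁ + 2f₂ + 2f₃ + 2f₄ + 2f₅ + 2f₆ + 2f₇ + f₈] = 0.125·(-225.0625) = -28.1328125.

-28.1328125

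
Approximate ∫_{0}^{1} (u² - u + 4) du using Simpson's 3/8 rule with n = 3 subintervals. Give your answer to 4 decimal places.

h = (1 − 0)/3 = 0.333333.
Nodes u₀,…,u₃ = 0, 0.333333, 0.666667, 1.
f(u) = u² - u + 4: f₀=4, f₁=3.777778, f₂=3.777778, f₃=4.
(3h/8)·[f₀ + 3f₁ + 3f₂ + f₃] = 0.125·(30.666667) = 3.8333.

3.8333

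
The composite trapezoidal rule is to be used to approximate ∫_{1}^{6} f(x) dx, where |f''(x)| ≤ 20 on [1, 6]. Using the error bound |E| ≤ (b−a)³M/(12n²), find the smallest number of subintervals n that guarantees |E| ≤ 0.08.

Need 2500/(12n²) ≤ 0.08.
n² ≥ 2500/(12·0.08) = 2604.17 ⇒ n ≥ 51.0310, so the smallest n is 52.

52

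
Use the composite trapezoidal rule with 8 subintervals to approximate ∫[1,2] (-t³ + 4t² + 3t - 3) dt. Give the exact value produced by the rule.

7.08203125

h = (2 − 1)/8 = 0.125.
Nodes t₀,…,t₈ = 1, 1.125, 1.25, 1.375, 1.5, 1.625, 1.75, 1.875, 2.
f(t) = -t³ + 4t² + 3t - 3: f₀=3, f₁=4.013671875, f₂=5.046875, f₃=6.087890625, f₄=7.125, f₅=8.146484375, f₆=9.140625, f₇=10.095703125, f₈=11.
(h/2)·[f₀ + 2f₁ + 2f₂ + 2f₃ + 2f₄ + 2f₅ + 2f₆ + 2f₇ + f₈] = 0.0625·(113.3125) = 7.08203125.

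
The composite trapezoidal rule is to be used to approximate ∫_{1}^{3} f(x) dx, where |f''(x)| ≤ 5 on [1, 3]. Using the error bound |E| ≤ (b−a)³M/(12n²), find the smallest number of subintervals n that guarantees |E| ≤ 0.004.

Need 40/(12n²) ≤ 0.004.
n² ≥ 40/(12·0.004) = 833.333 ⇒ n ≥ 28.8675, so the smallest n is 29.

29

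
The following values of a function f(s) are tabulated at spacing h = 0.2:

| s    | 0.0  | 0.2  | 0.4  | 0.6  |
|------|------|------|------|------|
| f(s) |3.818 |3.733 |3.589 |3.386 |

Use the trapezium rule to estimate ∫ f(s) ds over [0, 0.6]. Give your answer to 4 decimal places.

h = 0.2, n = 3.
(h/2)·[y₀ + 2y₁ + 2y₂ + y₃] = 0.1·(21.848) = 2.1848.

2.1848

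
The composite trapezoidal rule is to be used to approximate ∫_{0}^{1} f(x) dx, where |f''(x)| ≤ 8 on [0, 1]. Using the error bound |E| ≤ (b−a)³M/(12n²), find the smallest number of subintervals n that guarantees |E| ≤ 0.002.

19

Need 8/(12n²) ≤ 0.002.
n² ≥ 8/(12·0.002) = 333.333 ⇒ n ≥ 18.2574, so the smallest n is 19.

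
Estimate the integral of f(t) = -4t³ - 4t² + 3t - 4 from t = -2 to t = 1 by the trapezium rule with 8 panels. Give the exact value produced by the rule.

h = (1 − (-2))/8 = 0.375.
Nodes t₀,…,t₈ = -2, -1.625, -1.25, -0.875, -0.5, -0.125, 0.25, 0.625, 1.
f(t) = -4t³ - 4t² + 3t - 4: f₀=6, f₁=-2.2734375, f₂=-6.1875, f₃=-7.0078125, f₄=-6, f₅=-4.4296875, f₆=-3.5625, f₇=-4.6640625, f₈=-9.
(h/2)·[f₀ + 2f₁ + 2f₂ + 2f₃ + 2f₄ + 2f₅ + 2f₆ + 2f₇ + f₈] = 0.1875·(-71.25) = -13.359375.

-13.359375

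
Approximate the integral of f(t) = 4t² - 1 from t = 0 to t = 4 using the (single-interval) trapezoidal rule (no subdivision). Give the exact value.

124

T = (b−a)/2 · [f(0) + f(4)] = 2·[(-1) + 63] = 124.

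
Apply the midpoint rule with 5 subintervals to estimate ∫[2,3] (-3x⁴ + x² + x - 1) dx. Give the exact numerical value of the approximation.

-118.39014

h = (3 − 2)/5 = 0.2.
Midpoints m₁,…,m₅ = 2.1, 2.3, 2.5, 2.7, 2.9.
f(m₁)=-52.8343, f(m₂)=-77.3623, f(m₃)=-109.4375, f(m₄)=-150.4423, f(m₅)=-201.8743.
h·[f(m₁) + f(m₂) + f(m₃) + f(m₄) + f(m₅)] = 0.2·(-591.9507) = -118.39014.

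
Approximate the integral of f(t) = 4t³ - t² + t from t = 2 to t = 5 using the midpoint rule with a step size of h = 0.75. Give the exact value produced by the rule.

574.734375

h = (5 − 2)/4 = 0.75.
Midpoints m₁,…,m₄ = 2.375, 3.125, 3.875, 4.625.
f(m₁)=50.3203125, f(m₂)=115.4296875, f(m₃)=221.6015625, f(m₄)=378.9609375.
h·[f(m₁) + f(m₂) + f(m₃) + f(m₄)] = 0.75·(766.3125) = 574.734375.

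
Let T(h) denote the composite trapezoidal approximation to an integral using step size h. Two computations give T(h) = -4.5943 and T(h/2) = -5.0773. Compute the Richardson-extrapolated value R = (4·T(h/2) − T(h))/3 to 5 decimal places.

-5.23830

R = (4·T(h/2) − T(h)) / 3 = (4·(-5.0773) − (-4.5943))/3 = (-15.7149)/3 = -5.23830.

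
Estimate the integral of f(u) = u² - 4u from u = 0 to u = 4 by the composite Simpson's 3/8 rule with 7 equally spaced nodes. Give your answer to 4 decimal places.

h = (4 − 0)/6 = 0.666667.
Nodes u₀,…,u₆ = 0, 0.666667, 1.333333, 2, 2.666667, 3.333333, 4.
f(u) = u² - 4u: f₀=0, f₁=-2.222222, f₂=-3.555556, f₃=-4, f₄=-3.555556, f₅=-2.222222, f₆=0.
(3h/8)·[f₀ + 3f₁ + 3f₂ + 2f₃ + 3f₄ + 3f₅ + f₆] = 0.25·(-42.666667) = -10.6667.

-10.6667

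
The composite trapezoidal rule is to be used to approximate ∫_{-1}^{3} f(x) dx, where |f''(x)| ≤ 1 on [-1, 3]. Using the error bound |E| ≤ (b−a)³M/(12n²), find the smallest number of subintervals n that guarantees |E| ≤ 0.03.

Need 64/(12n²) ≤ 0.03.
n² ≥ 64/(12·0.03) = 177.778 ⇒ n ≥ 13.3333, so the smallest n is 14.

14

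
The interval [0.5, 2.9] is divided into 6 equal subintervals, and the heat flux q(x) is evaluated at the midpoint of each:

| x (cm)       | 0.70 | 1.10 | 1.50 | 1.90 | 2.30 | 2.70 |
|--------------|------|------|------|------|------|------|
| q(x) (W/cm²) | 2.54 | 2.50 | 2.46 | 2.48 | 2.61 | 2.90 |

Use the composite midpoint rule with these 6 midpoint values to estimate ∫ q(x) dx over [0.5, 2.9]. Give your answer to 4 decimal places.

h = 0.4, n = 6.
h·[y(m₁) + y(m₂) + y(m₃) + y(m₄) + y(m₅) + y(m₆)] = 0.4·(15.49) = 6.1960.

6.1960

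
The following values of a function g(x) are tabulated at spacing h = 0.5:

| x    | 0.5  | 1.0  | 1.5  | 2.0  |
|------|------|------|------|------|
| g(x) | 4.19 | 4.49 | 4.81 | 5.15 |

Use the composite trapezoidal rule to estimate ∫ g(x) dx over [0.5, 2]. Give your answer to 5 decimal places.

h = 0.5, n = 3.
(h/2)·[y₀ + 2y₁ + 2y₂ + y₃] = 0.25·(27.94) = 6.98500.

6.98500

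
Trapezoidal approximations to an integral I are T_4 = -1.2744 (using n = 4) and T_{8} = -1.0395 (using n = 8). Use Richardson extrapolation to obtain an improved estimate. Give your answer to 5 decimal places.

R = (4·T_{8} − T_4) / 3 = (4·(-1.0395) − (-1.2744))/3 = (-2.8836)/3 = -0.96120.

-0.96120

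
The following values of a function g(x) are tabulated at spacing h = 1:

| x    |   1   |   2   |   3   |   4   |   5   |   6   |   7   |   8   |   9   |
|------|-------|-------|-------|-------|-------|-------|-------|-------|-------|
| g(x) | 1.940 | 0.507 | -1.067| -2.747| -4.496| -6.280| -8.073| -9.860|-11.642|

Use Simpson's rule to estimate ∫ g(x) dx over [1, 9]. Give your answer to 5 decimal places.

h = 1, n = 8.
(h/3)·[y₀ + 4y₁ + 2y₂ + 4y₃ + 2y₄ + 4y₅ + 2y₆ + 4y₇ + y₈] = 0.333333·(-110.494) = -36.83133.

-36.83133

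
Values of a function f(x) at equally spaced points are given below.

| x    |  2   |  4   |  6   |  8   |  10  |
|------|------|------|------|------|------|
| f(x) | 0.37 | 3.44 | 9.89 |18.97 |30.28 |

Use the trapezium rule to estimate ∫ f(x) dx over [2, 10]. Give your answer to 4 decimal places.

95.2500

h = 2, n = 4.
(h/2)·[y₀ + 2y₁ + 2y₂ + 2y₃ + y₄] = 1·(95.25) = 95.2500.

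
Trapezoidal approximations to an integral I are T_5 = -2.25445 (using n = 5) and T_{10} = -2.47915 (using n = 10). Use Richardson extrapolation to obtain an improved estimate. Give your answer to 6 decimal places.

R = (4·T_{10} − T_5) / 3 = (4·(-2.47915) − (-2.25445))/3 = (-7.66215)/3 = -2.554050.

-2.554050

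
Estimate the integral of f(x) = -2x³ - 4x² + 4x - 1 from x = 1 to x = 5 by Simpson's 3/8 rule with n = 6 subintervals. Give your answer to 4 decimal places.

-433.3333

h = (5 − 1)/6 = 0.666667.
Nodes x₀,…,x₆ = 1, 1.666667, 2.333333, 3, 3.666667, 4.333333, 5.
f(x) = -2x³ - 4x² + 4x - 1: f₀=-3, f₁=-14.703704, f₂=-38.851852, f₃=-79, f₄=-138.703704, f₅=-221.518519, f₆=-331.
(3h/8)·[f₀ + 3f₁ + 3f₂ + 2f₃ + 3f₄ + 3f₅ + f₆] = 0.25·(-1733.333333) = -433.3333.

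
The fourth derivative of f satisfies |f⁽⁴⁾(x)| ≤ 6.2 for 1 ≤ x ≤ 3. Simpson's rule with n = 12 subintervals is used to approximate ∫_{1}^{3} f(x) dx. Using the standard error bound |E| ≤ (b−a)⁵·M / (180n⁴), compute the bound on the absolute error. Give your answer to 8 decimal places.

|E| ≤ (2)⁵·6.2 / (180·12⁴) = 198.4/3732480 = 0.00005316.

0.00005316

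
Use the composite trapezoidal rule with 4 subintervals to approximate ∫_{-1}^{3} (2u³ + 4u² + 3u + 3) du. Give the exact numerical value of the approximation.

108

h = (3 − (-1))/4 = 1.
Nodes u₀,…,u₄ = -1, 0, 1, 2, 3.
f(u) = 2u³ + 4u² + 3u + 3: f₀=2, f₁=3, f₂=12, f₃=41, f₄=102.
(h/2)·[f₀ + 2f₁ + 2f₂ + 2f₃ + f₄] = 0.5·(216) = 108.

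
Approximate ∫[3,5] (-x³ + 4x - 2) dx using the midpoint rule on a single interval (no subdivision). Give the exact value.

-100

M = (b−a)·f(4) = 2·(-50) = -100.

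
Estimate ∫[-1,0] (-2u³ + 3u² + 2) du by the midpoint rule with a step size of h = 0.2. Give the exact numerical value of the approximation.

3.48

h = (0 − (-1))/5 = 0.2.
Midpoints m₁,…,m₅ = -0.9, -0.7, -0.5, -0.3, -0.1.
f(m₁)=5.888, f(m₂)=4.156, f(m₃)=3, f(m₄)=2.324, f(m₅)=2.032.
h·[f(m₁) + f(m₂) + f(m₃) + f(m₄) + f(m₅)] = 0.2·(17.4) = 3.48.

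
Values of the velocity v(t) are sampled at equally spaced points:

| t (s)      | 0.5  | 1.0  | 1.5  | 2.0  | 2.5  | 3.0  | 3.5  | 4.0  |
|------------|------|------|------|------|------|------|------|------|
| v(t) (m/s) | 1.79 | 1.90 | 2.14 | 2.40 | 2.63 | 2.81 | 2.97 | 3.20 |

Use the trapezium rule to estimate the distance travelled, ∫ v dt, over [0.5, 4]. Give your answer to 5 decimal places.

h = 0.5, n = 7.
(h/2)·[y₀ + 2y₁ + 2y₂ + 2y₃ + 2y₄ + 2y₅ + 2y₆ + y₇] = 0.25·(34.69) = 8.67250.

8.67250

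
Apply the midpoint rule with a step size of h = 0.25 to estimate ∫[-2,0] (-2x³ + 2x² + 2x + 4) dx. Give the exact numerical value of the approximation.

h = (0 − (-2))/8 = 0.25.
Midpoints m₁,…,m₈ = -1.875, -1.625, -1.375, -1.125, -0.875, -0.625, -0.375, -0.125.
f(m₁)=20.46484375, f(m₂)=14.61328125, f(m₃)=10.23046875, f(m₄)=7.12890625, f(m₅)=5.12109375, f(m₆)=4.01953125, f(m₇)=3.63671875, f(m₈)=3.78515625.
h·[f(m₁) + f(m₂) + f(m₃) + f(m₄) + f(m₅) + f(m₆) + f(m₇) + f(m₈)] = 0.25·(69) = 17.25.

17.25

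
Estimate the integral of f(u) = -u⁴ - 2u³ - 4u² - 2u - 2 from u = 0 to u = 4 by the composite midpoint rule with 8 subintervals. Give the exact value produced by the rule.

h = (4 − 0)/8 = 0.5.
Midpoints m₁,…,m₈ = 0.25, 0.75, 1.25, 1.75, 2.25, 2.75, 3.25, 3.75.
f(m₁)=-2.78515625, f(m₂)=-6.91015625, f(m₃)=-17.09765625, f(m₄)=-37.84765625, f(m₅)=-75.16015625, f(m₆)=-136.53515625, f(m₇)=-230.97265625, f(m₈)=-368.97265625.
h·[f(m₁) + f(m₂) + f(m₃) + f(m₄) + f(m₅) + f(m₆) + f(m₇) + f(m₈)] = 0.5·(-876.28125) = -438.140625.

-438.140625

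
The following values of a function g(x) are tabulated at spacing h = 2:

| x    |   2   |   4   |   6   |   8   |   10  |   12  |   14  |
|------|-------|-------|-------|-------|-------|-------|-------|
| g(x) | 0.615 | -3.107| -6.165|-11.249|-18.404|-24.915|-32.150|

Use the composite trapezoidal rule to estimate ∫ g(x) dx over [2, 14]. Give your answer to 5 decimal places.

-159.21500

h = 2, n = 6.
(h/2)·[y₀ + 2y₁ + 2y₂ + 2y₃ + 2y₄ + 2y₅ + y₆] = 1·(-159.215) = -159.21500.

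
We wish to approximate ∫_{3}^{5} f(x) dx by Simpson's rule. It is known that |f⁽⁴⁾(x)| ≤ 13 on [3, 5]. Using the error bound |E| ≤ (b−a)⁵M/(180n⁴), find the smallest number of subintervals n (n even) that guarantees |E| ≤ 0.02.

Need 416/(180n⁴) ≤ 0.02.
n⁴ ≥ 416/(180·0.02) = 115.556 ⇒ n ≥ 3.2787, so the smallest even n is 4. (n must be even for Simpson's rule.)

4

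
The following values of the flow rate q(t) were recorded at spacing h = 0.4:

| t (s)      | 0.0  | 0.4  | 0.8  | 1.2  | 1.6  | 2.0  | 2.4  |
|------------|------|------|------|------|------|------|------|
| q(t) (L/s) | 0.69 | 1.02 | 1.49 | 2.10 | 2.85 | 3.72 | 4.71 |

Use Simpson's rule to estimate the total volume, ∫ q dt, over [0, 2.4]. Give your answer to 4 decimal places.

h = 0.4, n = 6.
(h/3)·[y₀ + 4y₁ + 2y₂ + 4y₃ + 2y₄ + 4y₅ + y₆] = 0.133333·(41.44) = 5.5253.

5.5253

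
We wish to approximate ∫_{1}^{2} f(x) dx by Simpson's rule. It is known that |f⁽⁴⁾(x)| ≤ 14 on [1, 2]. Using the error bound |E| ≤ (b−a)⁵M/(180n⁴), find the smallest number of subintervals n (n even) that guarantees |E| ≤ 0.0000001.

30

Need 14/(180n⁴) ≤ 0.0000001.
n⁴ ≥ 14/(180·0.0000001) = 777778 ⇒ n ≥ 29.6971, so the smallest even n is 30. (n must be even for Simpson's rule.)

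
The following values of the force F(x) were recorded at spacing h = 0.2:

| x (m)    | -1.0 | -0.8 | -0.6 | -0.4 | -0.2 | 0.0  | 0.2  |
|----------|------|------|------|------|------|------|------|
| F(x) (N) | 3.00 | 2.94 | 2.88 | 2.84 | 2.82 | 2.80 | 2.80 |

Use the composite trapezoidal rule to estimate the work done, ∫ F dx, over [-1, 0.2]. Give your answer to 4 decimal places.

3.4360

h = 0.2, n = 6.
(h/2)·[y₀ + 2y₁ + 2y₂ + 2y₃ + 2y₄ + 2y₅ + y₆] = 0.1·(34.36) = 3.4360.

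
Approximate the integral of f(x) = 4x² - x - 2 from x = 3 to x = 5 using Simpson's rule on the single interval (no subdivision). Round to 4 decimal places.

S = (b−a)/6 · [f(3) + 4f(4) + f(5)] = 0.333333·[31 + 4·58 + 93] = 118.6667.

118.6667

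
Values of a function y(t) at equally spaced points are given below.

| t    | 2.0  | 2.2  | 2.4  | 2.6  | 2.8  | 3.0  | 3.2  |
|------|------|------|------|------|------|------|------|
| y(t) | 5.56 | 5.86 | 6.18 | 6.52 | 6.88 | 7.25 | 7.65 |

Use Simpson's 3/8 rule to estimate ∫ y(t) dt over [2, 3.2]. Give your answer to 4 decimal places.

7.8570

h = 0.2, n = 6.
(3h/8)·[y₀ + 3y₁ + 3y₂ + 2y₃ + 3y₄ + 3y₅ + y₆] = 0.075·(104.76) = 7.8570.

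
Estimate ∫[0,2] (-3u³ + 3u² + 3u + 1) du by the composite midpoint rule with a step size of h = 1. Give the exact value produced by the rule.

h = (2 − 0)/2 = 1.
Midpoints m₁,…,m₂ = 0.5, 1.5.
f(m₁)=2.875, f(m₂)=2.125.
h·[f(m₁) + f(m₂)] = 1·(5) = 5.

5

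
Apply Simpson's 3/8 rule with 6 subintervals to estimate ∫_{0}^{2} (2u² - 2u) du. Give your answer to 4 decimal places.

1.3333

h = (2 − 0)/6 = 0.333333.
Nodes u₀,…,u₆ = 0, 0.333333, 0.666667, 1, 1.333333, 1.666667, 2.
f(u) = 2u² - 2u: f₀=0, f₁=-0.444444, f₂=-0.444444, f₃=0, f₄=0.888889, f₅=2.222222, f₆=4.
(3h/8)·[f₀ + 3f₁ + 3f₂ + 2f₃ + 3f₄ + 3f₅ + f₆] = 0.125·(10.666667) = 1.3333.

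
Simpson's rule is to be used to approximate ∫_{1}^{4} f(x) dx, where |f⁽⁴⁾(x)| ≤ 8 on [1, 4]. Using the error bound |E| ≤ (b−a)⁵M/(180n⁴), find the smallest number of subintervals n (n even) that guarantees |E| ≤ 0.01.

Need 1944/(180n⁴) ≤ 0.01.
n⁴ ≥ 1944/(180·0.01) = 1080 ⇒ n ≥ 5.7327, so the smallest even n is 6. (n must be even for Simpson's rule.)

6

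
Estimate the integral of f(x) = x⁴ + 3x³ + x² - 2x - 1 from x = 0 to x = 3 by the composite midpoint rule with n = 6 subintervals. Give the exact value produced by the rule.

h = (3 − 0)/6 = 0.5.
Midpoints m₁,…,m₆ = 0.25, 0.75, 1.25, 1.75, 2.25, 2.75.
f(m₁)=-1.38671875, f(m₂)=-0.35546875, f(m₃)=6.36328125, f(m₄)=24.01953125, f(m₅)=59.36328125, f(m₆)=120.64453125.
h·[f(m₁) + f(m₂) + f(m₃) + f(m₄) + f(m₅) + f(m₆)] = 0.5·(208.6484375) = 104.32421875.

104.32421875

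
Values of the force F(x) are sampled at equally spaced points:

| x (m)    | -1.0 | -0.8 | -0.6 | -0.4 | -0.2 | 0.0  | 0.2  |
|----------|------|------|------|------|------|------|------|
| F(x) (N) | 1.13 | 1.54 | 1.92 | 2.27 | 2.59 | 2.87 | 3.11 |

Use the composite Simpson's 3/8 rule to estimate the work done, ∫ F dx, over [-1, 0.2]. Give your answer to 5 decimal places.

2.66550

h = 0.2, n = 6.
(3h/8)·[y₀ + 3y₁ + 3y₂ + 2y₃ + 3y₄ + 3y₅ + y₆] = 0.075·(35.54) = 2.66550.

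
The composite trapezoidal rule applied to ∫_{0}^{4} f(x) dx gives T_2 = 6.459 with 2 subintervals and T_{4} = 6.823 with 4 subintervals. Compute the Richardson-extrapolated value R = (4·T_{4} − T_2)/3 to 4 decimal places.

6.9443

R = (4·T_{4} − T_2) / 3 = (4·6.823 − 6.459)/3 = (20.833)/3 = 6.9443.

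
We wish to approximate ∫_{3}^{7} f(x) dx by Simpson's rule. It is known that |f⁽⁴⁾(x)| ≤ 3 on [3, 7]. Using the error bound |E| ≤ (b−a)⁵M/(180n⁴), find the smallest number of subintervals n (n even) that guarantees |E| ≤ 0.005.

Need 3072/(180n⁴) ≤ 0.005.
n⁴ ≥ 3072/(180·0.005) = 3413.33 ⇒ n ≥ 7.6435, so the smallest even n is 8. (n must be even for Simpson's rule.)

8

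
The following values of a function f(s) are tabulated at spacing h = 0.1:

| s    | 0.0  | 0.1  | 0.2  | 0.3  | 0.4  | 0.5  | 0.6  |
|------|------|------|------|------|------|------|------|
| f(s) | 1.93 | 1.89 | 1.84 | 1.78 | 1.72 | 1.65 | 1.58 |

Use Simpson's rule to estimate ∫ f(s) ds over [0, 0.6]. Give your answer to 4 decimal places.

1.0637

h = 0.1, n = 6.
(h/3)·[y₀ + 4y₁ + 2y₂ + 4y₃ + 2y₄ + 4y₅ + y₆] = 0.033333·(31.91) = 1.0637.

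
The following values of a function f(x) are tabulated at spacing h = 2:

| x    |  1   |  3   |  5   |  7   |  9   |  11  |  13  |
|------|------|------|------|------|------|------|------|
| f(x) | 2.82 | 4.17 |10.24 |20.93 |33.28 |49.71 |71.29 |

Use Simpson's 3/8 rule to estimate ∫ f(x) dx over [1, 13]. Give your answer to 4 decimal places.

h = 2, n = 6.
(3h/8)·[y₀ + 3y₁ + 3y₂ + 2y₃ + 3y₄ + 3y₅ + y₆] = 0.75·(408.17) = 306.1275.

306.1275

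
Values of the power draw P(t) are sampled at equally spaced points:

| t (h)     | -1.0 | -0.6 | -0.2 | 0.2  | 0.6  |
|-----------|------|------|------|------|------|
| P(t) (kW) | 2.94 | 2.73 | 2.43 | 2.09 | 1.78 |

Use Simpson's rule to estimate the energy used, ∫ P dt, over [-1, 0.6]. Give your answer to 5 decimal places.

h = 0.4, n = 4.
(h/3)·[y₀ + 4y₁ + 2y₂ + 4y₃ + y₄] = 0.133333·(28.86) = 3.84800.

3.84800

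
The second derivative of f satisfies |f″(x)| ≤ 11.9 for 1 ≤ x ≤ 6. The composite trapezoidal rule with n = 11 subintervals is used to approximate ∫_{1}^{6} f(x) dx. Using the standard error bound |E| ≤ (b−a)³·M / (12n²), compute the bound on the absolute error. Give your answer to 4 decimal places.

1.0244

|E| ≤ (5)³·11.9 / (12·11²) = 1487.5/1452 = 1.0244.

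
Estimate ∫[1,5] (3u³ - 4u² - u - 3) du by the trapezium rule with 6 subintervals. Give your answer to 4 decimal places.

285.4815

h = (5 − 1)/6 = 0.666667.
Nodes u₀,…,u₆ = 1, 1.666667, 2.333333, 3, 3.666667, 4.333333, 5.
f(u) = 3u³ - 4u² - u - 3: f₀=-5, f₁=-1.888889, f₂=11, f₃=39, f₄=87.444444, f₅=161.666667, f₆=267.
(h/2)·[f₀ + 2f₁ + 2f₂ + 2f₃ + 2f₄ + 2f₅ + f₆] = 0.333333·(856.444444) = 285.4815.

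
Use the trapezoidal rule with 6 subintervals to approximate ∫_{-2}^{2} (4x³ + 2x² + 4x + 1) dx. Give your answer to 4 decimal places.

h = (2 − (-2))/6 = 0.666667.
Nodes x₀,…,x₆ = -2, -1.333333, -0.666667, 0, 0.666667, 1.333333, 2.
f(x) = 4x³ + 2x² + 4x + 1: f₀=-31, f₁=-10.259259, f₂=-1.962963, f₃=1, f₄=5.740741, f₅=19.370370, f₆=49.
(h/2)·[f₀ + 2f₁ + 2f₂ + 2f₃ + 2f₄ + 2f₅ + f₆] = 0.333333·(45.777778) = 15.2593.

15.2593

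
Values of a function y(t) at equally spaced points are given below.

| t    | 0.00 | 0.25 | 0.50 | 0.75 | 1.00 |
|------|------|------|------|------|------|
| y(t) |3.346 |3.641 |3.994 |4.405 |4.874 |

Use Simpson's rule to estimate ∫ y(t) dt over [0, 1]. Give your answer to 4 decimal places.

4.0327

h = 0.25, n = 4.
(h/3)·[y₀ + 4y₁ + 2y₂ + 4y₃ + y₄] = 0.083333·(48.392) = 4.0327.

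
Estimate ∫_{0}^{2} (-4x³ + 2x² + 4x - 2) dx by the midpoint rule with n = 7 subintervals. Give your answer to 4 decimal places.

-6.5306

h = (2 − 0)/7 = 0.285714.
Midpoints m₁,…,m₇ = 0.142857, 0.428571, 0.714286, 1, 1.285714, 1.571429, 1.857143.
f(m₁)=-1.399417, f(m₂)=-0.233236, f(m₃)=0.419825, f(m₄)=0, f(m₅)=-2.052478, f(m₆)=-6.297376, f(m₇)=-13.294461.
h·[f(m₁) + f(m₂) + f(m₃) + f(m₄) + f(m₅) + f(m₆) + f(m₇)] = 0.285714·(-22.857143) = -6.5306.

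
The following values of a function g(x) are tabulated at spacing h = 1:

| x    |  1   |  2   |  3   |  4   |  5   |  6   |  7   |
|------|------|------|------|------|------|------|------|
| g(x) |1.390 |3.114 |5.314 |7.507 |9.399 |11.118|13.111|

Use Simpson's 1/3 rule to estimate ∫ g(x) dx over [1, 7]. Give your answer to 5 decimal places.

43.62767

h = 1, n = 6.
(h/3)·[y₀ + 4y₁ + 2y₂ + 4y₃ + 2y₄ + 4y₅ + y₆] = 0.333333·(130.883) = 43.62767.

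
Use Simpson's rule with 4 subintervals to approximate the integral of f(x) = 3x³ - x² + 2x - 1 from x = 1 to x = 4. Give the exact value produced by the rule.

182.25

h = (4 − 1)/4 = 0.75.
Nodes x₀,…,x₄ = 1, 1.75, 2.5, 3.25, 4.
f(x) = 3x³ - x² + 2x - 1: f₀=3, f₁=15.515625, f₂=44.625, f₃=97.921875, f₄=183.
(h/3)·[f₀ + 4f₁ + 2f₂ + 4f₃ + f₄] = 0.25·(729) = 182.25.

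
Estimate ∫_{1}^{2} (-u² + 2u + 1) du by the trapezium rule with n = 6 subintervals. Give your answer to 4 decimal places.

1.6620

h = (2 − 1)/6 = 0.166667.
Nodes u₀,…,u₆ = 1, 1.166667, 1.333333, 1.5, 1.666667, 1.833333, 2.
f(u) = -u² + 2u + 1: f₀=2, f₁=1.972222, f₂=1.888889, f₃=1.75, f₄=1.555556, f₅=1.305556, f₆=1.
(h/2)·[f₀ + 2f₁ + 2f₂ + 2f₃ + 2f₄ + 2f₅ + f₆] = 0.083333·(19.944444) = 1.6620.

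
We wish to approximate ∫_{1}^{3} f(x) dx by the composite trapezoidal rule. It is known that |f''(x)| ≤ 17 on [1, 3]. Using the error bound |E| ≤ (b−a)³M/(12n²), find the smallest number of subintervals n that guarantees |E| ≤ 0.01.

34

Need 136/(12n²) ≤ 0.01.
n² ≥ 136/(12·0.01) = 1133.33 ⇒ n ≥ 33.6650, so the smallest n is 34.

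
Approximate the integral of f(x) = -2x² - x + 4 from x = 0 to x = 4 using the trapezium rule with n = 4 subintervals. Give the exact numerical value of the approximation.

h = (4 − 0)/4 = 1.
Nodes x₀,…,x₄ = 0, 1, 2, 3, 4.
f(x) = -2x² - x + 4: f₀=4, f₁=1, f₂=-6, f₃=-17, f₄=-32.
(h/2)·[f₀ + 2f₁ + 2f₂ + 2f₃ + f₄] = 0.5·(-72) = -36.

-36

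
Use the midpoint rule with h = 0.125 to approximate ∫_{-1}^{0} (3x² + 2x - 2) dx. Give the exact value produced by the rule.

h = (0 − (-1))/8 = 0.125.
Midpoints m₁,…,m₈ = -0.9375, -0.8125, -0.6875, -0.5625, -0.4375, -0.3125, -0.1875, -0.0625.
f(m₁)=-1.23828125, f(m₂)=-1.64453125, f(m₃)=-1.95703125, f(m₄)=-2.17578125, f(m₅)=-2.30078125, f(m₆)=-2.33203125, f(m₇)=-2.26953125, f(m₈)=-2.11328125.
h·[f(m₁) + f(m₂) + f(m₃) + f(m₄) + f(m₅) + f(m₆) + f(m₇) + f(m₈)] = 0.125·(-16.03125) = -2.00390625.

-2.00390625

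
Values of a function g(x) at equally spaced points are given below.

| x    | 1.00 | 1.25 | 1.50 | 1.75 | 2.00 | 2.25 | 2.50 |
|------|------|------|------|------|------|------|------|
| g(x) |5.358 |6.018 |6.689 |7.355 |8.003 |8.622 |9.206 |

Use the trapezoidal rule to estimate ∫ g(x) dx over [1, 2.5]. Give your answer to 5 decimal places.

h = 0.25, n = 6.
(h/2)·[y₀ + 2y₁ + 2y₂ + 2y₃ + 2y₄ + 2y₅ + y₆] = 0.125·(87.938) = 10.99225.

10.99225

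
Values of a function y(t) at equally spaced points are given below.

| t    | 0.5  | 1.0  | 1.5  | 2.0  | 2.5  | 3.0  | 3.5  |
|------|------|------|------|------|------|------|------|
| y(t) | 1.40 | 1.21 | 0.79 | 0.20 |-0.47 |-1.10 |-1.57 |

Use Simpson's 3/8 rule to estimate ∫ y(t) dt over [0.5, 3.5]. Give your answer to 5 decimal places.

h = 0.5, n = 6.
(3h/8)·[y₀ + 3y₁ + 3y₂ + 2y₃ + 3y₄ + 3y₅ + y₆] = 0.1875·(1.52) = 0.28500.

0.28500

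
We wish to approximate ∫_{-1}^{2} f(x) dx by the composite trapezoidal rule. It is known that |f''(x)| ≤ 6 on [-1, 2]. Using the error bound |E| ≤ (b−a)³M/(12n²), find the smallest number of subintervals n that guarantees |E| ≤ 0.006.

48

Need 162/(12n²) ≤ 0.006.
n² ≥ 162/(12·0.006) = 2250 ⇒ n ≥ 47.4342, so the smallest n is 48.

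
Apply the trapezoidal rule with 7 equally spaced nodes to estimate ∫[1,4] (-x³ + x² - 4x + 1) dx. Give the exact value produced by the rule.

h = (4 − 1)/6 = 0.5.
Nodes x₀,…,x₆ = 1, 1.5, 2, 2.5, 3, 3.5, 4.
f(x) = -x³ + x² - 4x + 1: f₀=-3, f₁=-6.125, f₂=-11, f₃=-18.375, f₄=-29, f₅=-43.625, f₆=-63.
(h/2)·[f₀ + 2f₁ + 2f₂ + 2f₃ + 2f₄ + 2f₅ + f₆] = 0.25·(-282.25) = -70.5625.

-70.5625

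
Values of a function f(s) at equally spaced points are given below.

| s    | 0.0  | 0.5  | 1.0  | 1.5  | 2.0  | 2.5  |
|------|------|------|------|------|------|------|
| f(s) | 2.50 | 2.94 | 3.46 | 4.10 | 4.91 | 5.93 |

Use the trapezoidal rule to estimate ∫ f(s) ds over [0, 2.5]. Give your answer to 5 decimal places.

h = 0.5, n = 5.
(h/2)·[y₀ + 2y₁ + 2y₂ + 2y₃ + 2y₄ + y₅] = 0.25·(39.25) = 9.81250.

9.81250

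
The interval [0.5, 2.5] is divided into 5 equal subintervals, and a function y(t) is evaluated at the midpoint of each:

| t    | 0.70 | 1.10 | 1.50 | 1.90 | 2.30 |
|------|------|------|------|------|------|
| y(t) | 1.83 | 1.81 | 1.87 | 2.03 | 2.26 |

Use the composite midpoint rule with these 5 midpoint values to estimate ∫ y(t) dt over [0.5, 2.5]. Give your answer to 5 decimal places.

3.92000

h = 0.4, n = 5.
h·[y(m₁) + y(m₂) + y(m₃) + y(m₄) + y(m₅)] = 0.4·(9.80) = 3.92000.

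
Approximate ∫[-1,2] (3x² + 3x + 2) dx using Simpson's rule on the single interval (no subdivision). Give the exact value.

S = (b−a)/6 · [f(-1) + 4f(0.5) + f(2)] = 0.5·[2 + 4·4.25 + 20] = 19.5.

19.5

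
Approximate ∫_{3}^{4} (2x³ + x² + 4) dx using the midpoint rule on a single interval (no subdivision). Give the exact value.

102

M = (b−a)·f(3.5) = 1·(102) = 102.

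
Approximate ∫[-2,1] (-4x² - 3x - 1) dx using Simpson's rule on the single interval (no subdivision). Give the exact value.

-10.5

S = (b−a)/6 · [f(-2) + 4f(-0.5) + f(1)] = 0.5·[(-11) + 4·(-0.5) + (-8)] = -10.5.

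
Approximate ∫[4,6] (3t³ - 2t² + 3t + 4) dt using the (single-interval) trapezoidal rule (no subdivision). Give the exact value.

T = (b−a)/2 · [f(4) + f(6)] = 1·[176 + 598] = 774.

774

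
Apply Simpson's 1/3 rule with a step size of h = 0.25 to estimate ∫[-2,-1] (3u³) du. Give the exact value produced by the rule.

h = (-1 − (-2))/4 = 0.25.
Nodes u₀,…,u₄ = -2, -1.75, -1.5, -1.25, -1.
f(u) = 3u³: f₀=-24, f₁=-16.078125, f₂=-10.125, f₃=-5.859375, f₄=-3.
(h/3)·[f₀ + 4f₁ + 2f₂ + 4f₃ + f₄] = 0.083333·(-135) = -11.25.

-11.25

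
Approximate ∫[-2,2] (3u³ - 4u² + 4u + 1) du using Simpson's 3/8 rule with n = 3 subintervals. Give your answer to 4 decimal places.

h = (2 − (-2))/3 = 1.333333.
Nodes u₀,…,u₃ = -2, -0.666667, 0.666667, 2.
f(u) = 3u³ - 4u² + 4u + 1: f₀=-47, f₁=-4.333333, f₂=2.777778, f₃=17.
(3h/8)·[f₀ + 3f₁ + 3f₂ + f₃] = 0.5·(-34.666667) = -17.3333.

-17.3333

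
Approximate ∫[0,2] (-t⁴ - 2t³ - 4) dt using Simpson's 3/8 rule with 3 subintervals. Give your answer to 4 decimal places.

-22.5185

h = (2 − 0)/3 = 0.666667.
Nodes t₀,…,t₃ = 0, 0.666667, 1.333333, 2.
f(t) = -t⁴ - 2t³ - 4: f₀=-4, f₁=-4.790123, f₂=-11.901235, f₃=-36.
(3h/8)·[f₀ + 3f₁ + 3f₂ + f₃] = 0.25·(-90.074074) = -22.5185.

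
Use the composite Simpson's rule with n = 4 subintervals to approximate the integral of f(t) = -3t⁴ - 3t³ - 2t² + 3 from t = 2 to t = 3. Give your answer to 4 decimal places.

-185.0182

h = (3 − 2)/4 = 0.25.
Nodes t₀,…,t₄ = 2, 2.25, 2.5, 2.75, 3.
f(t) = -3t⁴ - 3t³ - 2t² + 3: f₀=-77, f₁=-118.18359375, f₂=-173.5625, f₃=-246.08984375, f₄=-339.
(h/3)·[f₀ + 4f₁ + 2f₂ + 4f₃ + f₄] = 0.083333·(-2220.21875) = -185.0182.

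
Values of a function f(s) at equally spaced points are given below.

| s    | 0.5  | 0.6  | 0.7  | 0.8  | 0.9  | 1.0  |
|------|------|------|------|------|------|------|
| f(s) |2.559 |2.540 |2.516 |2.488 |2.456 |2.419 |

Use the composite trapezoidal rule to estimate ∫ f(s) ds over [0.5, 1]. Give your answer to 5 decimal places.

h = 0.1, n = 5.
(h/2)·[y₀ + 2y₁ + 2y₂ + 2y₃ + 2y₄ + y₅] = 0.05·(24.978) = 1.24890.

1.24890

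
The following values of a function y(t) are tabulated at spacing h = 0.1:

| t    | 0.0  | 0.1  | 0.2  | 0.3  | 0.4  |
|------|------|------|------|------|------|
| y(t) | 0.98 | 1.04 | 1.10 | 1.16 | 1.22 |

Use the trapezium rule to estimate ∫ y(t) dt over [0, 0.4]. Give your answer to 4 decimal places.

h = 0.1, n = 4.
(h/2)·[y₀ + 2y₁ + 2y₂ + 2y₃ + y₄] = 0.05·(8.80) = 0.4400.

0.4400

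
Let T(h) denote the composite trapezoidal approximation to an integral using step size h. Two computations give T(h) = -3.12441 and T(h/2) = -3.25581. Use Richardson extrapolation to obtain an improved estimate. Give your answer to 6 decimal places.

-3.299610

R = (4·T(h/2) − T(h)) / 3 = (4·(-3.25581) − (-3.12441))/3 = (-9.89883)/3 = -3.299610.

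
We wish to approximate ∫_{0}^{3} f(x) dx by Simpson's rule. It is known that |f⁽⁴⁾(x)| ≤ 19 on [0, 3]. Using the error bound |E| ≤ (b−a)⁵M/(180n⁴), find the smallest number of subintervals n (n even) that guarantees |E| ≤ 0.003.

Need 4617/(180n⁴) ≤ 0.003.
n⁴ ≥ 4617/(180·0.003) = 8550 ⇒ n ≥ 9.6159, so the smallest even n is 10. (n must be even for Simpson's rule.)

10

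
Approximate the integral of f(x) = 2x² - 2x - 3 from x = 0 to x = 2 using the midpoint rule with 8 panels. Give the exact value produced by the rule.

-4.6875

h = (2 − 0)/8 = 0.25.
Midpoints m₁,…,m₈ = 0.125, 0.375, 0.625, 0.875, 1.125, 1.375, 1.625, 1.875.
f(m₁)=-3.21875, f(m₂)=-3.46875, f(m₃)=-3.46875, f(m₄)=-3.21875, f(m₅)=-2.71875, f(m₆)=-1.96875, f(m₇)=-0.96875, f(m₈)=0.28125.
h·[f(m₁) + f(m₂) + f(m₃) + f(m₄) + f(m₅) + f(m₆) + f(m₇) + f(m₈)] = 0.25·(-18.75) = -4.6875.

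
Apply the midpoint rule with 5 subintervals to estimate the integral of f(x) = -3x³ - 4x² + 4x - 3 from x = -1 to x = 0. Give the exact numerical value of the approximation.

h = (0 − (-1))/5 = 0.2.
Midpoints m₁,…,m₅ = -0.9, -0.7, -0.5, -0.3, -0.1.
f(m₁)=-7.653, f(m₂)=-6.731, f(m₃)=-5.625, f(m₄)=-4.479, f(m₅)=-3.437.
h·[f(m₁) + f(m₂) + f(m₃) + f(m₄) + f(m₅)] = 0.2·(-27.925) = -5.585.

-5.585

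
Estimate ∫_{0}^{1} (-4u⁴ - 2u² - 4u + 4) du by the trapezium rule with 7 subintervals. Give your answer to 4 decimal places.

h = (1 − 0)/7 = 0.142857.
Nodes u₀,…,u₇ = 0, 0.142857, 0.285714, 0.428571, 0.571429, 0.714286, 0.857143, 1.
f(u) = -4u⁴ - 2u² - 4u + 4: f₀=4, f₁=3.386089, f₂=2.667222, f₃=1.783424, f₄=0.634736, f₅=-0.918784, f₆=-3.057060, f₇=-6.
(h/2)·[f₀ + 2f₁ + 2f₂ + 2f₃ + 2f₄ + 2f₅ + 2f₆ + f₇] = 0.071429·(6.991254) = 0.4994.

0.4994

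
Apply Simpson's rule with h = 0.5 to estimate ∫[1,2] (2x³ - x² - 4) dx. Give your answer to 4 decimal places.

h = (2 − 1)/2 = 0.5.
Nodes x₀,…,x₂ = 1, 1.5, 2.
f(x) = 2x³ - x² - 4: f₀=-3, f₁=0.5, f₂=8.
(h/3)·[f₀ + 4f₁ + f₂] = 0.166667·(7) = 1.1667.

1.1667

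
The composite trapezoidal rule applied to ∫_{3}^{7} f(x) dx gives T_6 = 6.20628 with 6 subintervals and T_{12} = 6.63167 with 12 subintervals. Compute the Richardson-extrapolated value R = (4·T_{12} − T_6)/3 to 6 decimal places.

R = (4·T_{12} − T_6) / 3 = (4·6.63167 − 6.20628)/3 = (20.32040)/3 = 6.773467.

6.773467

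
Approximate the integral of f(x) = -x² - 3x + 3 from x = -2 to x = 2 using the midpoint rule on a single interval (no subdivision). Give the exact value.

M = (b−a)·f(0) = 4·(3) = 12.

12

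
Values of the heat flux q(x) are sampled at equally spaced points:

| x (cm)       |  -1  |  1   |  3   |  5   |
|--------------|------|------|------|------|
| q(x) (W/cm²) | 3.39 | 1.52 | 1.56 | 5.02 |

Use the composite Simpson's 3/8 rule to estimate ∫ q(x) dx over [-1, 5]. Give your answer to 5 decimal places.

h = 2, n = 3.
(3h/8)·[y₀ + 3y₁ + 3y₂ + y₃] = 0.75·(17.65) = 13.23750.

13.23750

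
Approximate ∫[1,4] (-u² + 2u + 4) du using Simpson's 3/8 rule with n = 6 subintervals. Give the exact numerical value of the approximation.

6

h = (4 − 1)/6 = 0.5.
Nodes u₀,…,u₆ = 1, 1.5, 2, 2.5, 3, 3.5, 4.
f(u) = -u² + 2u + 4: f₀=5, f₁=4.75, f₂=4, f₃=2.75, f₄=1, f₅=-1.25, f₆=-4.
(3h/8)·[f₀ + 3f₁ + 3f₂ + 2f₃ + 3f₄ + 3f₅ + f₆] = 0.1875·(32) = 6.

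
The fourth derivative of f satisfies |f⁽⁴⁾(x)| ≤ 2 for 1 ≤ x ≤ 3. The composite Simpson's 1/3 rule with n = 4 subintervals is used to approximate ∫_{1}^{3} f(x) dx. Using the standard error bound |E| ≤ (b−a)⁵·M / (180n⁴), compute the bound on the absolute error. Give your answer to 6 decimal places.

|E| ≤ (2)⁵·2 / (180·4⁴) = 64/46080 = 0.001389.

0.001389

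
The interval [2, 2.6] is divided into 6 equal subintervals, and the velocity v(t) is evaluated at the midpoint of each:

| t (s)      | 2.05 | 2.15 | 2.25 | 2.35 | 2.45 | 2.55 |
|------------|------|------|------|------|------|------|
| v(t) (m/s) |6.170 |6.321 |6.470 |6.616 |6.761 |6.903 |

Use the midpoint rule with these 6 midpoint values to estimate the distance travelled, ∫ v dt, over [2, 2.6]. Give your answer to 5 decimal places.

h = 0.1, n = 6.
h·[y(m₁) + y(m₂) + y(m₃) + y(m₄) + y(m₅) + y(m₆)] = 0.1·(39.241) = 3.92410.

3.92410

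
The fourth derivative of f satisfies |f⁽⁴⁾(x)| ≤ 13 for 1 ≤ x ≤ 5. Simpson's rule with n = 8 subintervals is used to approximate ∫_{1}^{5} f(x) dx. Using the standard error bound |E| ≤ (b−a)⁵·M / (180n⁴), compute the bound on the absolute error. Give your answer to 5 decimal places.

0.01806

|E| ≤ (4)⁵·13 / (180·8⁴) = 13312/737280 = 0.01806.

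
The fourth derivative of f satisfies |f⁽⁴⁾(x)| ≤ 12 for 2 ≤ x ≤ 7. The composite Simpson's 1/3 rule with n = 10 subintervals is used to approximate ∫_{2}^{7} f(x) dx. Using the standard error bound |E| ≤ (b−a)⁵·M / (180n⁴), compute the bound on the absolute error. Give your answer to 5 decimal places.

0.02083

|E| ≤ (5)⁵·12 / (180·10⁴) = 37500/1800000 = 0.02083.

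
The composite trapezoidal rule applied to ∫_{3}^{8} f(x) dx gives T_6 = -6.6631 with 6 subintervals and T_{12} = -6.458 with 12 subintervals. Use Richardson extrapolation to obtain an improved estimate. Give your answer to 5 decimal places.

R = (4·T_{12} − T_6) / 3 = (4·(-6.458) − (-6.6631))/3 = (-19.1689)/3 = -6.38963.

-6.38963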